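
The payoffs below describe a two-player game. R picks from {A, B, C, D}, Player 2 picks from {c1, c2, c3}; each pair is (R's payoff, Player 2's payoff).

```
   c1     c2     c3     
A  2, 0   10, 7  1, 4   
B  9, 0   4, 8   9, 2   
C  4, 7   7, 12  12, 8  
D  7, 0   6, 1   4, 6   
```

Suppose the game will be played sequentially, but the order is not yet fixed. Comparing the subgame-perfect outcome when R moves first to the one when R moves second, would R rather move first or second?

If R leads: Player 2's best replies are A→c2, B→c2, C→c2, D→c3; R's induced payoffs 10, 4, 7, 4; outcome (A, c2), payoffs (10, 7).
If Player 2 leads: R's best replies are c1→B, c2→A, c3→C; Player 2's induced payoffs 0, 7, 8; outcome (C, c3), payoffs (12, 8).
R gets 10 moving first and 12 moving second, so R prefers to move second.

second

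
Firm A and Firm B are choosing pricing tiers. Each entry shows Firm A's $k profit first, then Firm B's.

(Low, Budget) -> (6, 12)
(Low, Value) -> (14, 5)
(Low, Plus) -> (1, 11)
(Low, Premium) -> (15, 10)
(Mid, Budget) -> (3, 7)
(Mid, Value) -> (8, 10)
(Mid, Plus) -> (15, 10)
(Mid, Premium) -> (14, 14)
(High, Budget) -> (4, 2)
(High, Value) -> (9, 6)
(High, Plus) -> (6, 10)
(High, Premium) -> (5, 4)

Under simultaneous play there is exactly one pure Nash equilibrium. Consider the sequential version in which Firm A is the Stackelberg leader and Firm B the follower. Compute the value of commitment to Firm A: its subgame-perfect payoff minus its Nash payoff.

8

Backward induction with Firm A moving first.
- Low: Firm B compares 12, 5, 11, 10 and picks Budget; Firm A would get 6.
- Mid: Firm B compares 7, 10, 10, 14 and picks Premium; Firm A would get 14.
- High: Firm B compares 2, 6, 10, 4 and picks Plus; Firm A would get 6.
Among 6, 14, 6, the best is 14 at Mid. Subgame-perfect outcome: (Mid, Premium) with payoffs (14, 14).
For the simultaneous game, intersect best replies.
Firm A's best replies: Budget→Low; Value→Low; Plus→Mid; Premium→Low.
Firm B's best replies: Low→Budget; Mid→Premium; High→Plus.
Only (Low, Budget) has each player best-responding; Nash payoffs (6, 12).
Firm A's commitment gain: 14 − 6 = 8.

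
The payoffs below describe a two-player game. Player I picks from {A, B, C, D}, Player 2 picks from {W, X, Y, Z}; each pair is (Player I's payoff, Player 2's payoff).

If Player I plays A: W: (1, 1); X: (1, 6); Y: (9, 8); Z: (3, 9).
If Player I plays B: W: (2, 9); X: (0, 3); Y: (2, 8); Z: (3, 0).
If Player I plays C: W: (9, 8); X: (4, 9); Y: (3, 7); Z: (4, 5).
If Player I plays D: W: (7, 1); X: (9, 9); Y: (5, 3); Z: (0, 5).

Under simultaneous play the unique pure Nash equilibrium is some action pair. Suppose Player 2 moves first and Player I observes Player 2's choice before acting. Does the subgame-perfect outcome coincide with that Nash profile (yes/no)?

Solve by backward induction (Player 2 leads).
- W: Player I compares 1, 2, 9, 7 and picks C; Player 2 would get 8.
- X: Player I compares 1, 0, 4, 9 and picks D; Player 2 would get 9.
- Y: Player I compares 9, 2, 3, 5 and picks A; Player 2 would get 8.
- Z: Player I compares 3, 3, 4, 0 and picks C; Player 2 would get 5.
Among 8, 9, 8, 5, the best is 9 at X. Subgame-perfect outcome: (D, X) with payoffs (9, 9).
Under simultaneous play:
Player I's best replies: W→C; X→D; Y→A; Z→C.
Player 2's best replies: A→Z; B→W; C→X; D→X.
Only (D, X) has each player best-responding; Nash payoffs (9, 9).
Sequential outcome (D, X) coincides with the Nash profile (D, X).

yes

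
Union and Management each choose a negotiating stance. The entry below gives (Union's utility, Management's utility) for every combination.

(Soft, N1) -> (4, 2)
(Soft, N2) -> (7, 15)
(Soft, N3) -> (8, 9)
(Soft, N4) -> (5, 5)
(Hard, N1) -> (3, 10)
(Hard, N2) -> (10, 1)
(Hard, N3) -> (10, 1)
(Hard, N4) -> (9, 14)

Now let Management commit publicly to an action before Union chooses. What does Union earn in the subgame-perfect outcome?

Union best-responds to each possible Management move:
- N1: BR = Soft, leader payoff 2.
- N2: BR = Hard, leader payoff 1.
- N3: BR = Hard, leader payoff 1.
- N4: BR = Hard, leader payoff 14.
Maximizing over 2, 1, 1, 14, Management chooses N4. Subgame-perfect outcome: (Hard, N4) with payoffs (9, 14).

9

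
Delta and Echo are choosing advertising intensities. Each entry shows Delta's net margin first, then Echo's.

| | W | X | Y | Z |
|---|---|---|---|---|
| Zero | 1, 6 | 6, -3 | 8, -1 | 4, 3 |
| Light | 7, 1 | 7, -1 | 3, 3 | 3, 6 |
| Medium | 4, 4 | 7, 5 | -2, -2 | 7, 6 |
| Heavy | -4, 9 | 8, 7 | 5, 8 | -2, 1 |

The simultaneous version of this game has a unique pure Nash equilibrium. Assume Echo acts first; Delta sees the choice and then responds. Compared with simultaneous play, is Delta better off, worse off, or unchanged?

Delta best-responds to each possible Echo move:
- W → Delta plays Light (best of 1, 7, 4, -4); Echo gets 1.
- X → Delta plays Heavy (best of 6, 7, 7, 8); Echo gets 7.
- Y → Delta plays Zero (best of 8, 3, -2, 5); Echo gets -1.
- Z → Delta plays Medium (best of 4, 3, 7, -2); Echo gets 6.
Echo's induced payoffs are 1, 7, -1, 6, so Echo commits to X. Subgame-perfect outcome: (Heavy, X) with payoffs (8, 7).
Now find the simultaneous Nash equilibrium.
Delta's best replies: W→Light; X→Heavy; Y→Zero; Z→Medium.
Echo's best replies: Zero→W; Light→Z; Medium→Z; Heavy→W.
Only (Medium, Z) has each player best-responding; Nash payoffs (7, 6).
Delta earns 8 sequentially versus 7 at the Nash outcome: better off.

better off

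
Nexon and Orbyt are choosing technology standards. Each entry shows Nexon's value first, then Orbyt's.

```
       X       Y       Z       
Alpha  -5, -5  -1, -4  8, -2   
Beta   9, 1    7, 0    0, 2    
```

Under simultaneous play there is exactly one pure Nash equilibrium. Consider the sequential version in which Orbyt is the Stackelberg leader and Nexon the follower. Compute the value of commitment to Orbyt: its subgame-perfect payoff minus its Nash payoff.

3

Backward induction with Orbyt moving first.
- X: Nexon compares -5, 9 and picks Beta; Orbyt would get 1.
- Y: Nexon compares -1, 7 and picks Beta; Orbyt would get 0.
- Z: Nexon compares 8, 0 and picks Alpha; Orbyt would get -2.
Among 1, 0, -2, the best is 1 at X. Subgame-perfect outcome: (Beta, X) with payoffs (9, 1).
For the simultaneous game, intersect best replies.
Nexon's best replies: X→Beta; Y→Beta; Z→Alpha.
Orbyt's best replies: Alpha→Z; Beta→Z.
Only (Alpha, Z) has each player best-responding; Nash payoffs (8, -2).
Orbyt's commitment gain: 1 − -2 = 3.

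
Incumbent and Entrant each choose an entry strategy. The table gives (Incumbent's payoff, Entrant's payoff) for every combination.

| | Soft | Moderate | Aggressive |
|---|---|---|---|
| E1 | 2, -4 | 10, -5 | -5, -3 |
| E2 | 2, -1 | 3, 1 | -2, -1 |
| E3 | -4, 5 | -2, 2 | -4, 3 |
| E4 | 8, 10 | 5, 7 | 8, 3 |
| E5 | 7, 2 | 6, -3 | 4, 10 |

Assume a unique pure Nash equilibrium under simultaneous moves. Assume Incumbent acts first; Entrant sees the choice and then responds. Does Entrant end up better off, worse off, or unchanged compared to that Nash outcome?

Solve by backward induction (Incumbent leads).
- E1 → Entrant plays Aggressive (best of -4, -5, -3); Incumbent gets -5.
- E2 → Entrant plays Moderate (best of -1, 1, -1); Incumbent gets 3.
- E3 → Entrant plays Soft (best of 5, 2, 3); Incumbent gets -4.
- E4 → Entrant plays Soft (best of 10, 7, 3); Incumbent gets 8.
- E5 → Entrant plays Aggressive (best of 2, -3, 10); Incumbent gets 4.
Among -5, 3, -4, 8, 4, the best is 8 at E4. Subgame-perfect outcome: (E4, Soft) with payoffs (8, 10).
For the simultaneous game, intersect best replies.
Incumbent's best replies: Soft→E4; Moderate→E1; Aggressive→E4.
Entrant's best replies: E1→Aggressive; E2→Moderate; E3→Soft; E4→Soft; E5→Aggressive.
The unique mutual best reply is (E4, Soft), giving (8, 10).
Entrant earns 10 sequentially versus 10 at the Nash outcome: unchanged.

unchanged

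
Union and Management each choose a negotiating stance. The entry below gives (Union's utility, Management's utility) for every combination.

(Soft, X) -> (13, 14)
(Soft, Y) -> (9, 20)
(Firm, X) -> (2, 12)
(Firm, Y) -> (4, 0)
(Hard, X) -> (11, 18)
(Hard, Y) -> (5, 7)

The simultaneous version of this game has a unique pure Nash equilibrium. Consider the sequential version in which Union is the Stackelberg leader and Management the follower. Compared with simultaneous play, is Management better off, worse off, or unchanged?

worse off

Work backward from Management's decision.
- Soft: Management compares 14, 20 and picks Y; Union would get 9.
- Firm: Management compares 12, 0 and picks X; Union would get 2.
- Hard: Management compares 18, 7 and picks X; Union would get 11.
Union's induced payoffs are 9, 2, 11, so Union commits to Hard. Subgame-perfect outcome: (Hard, X) with payoffs (11, 18).
Under simultaneous play:
Union's best replies: X→Soft; Y→Soft.
Management's best replies: Soft→Y; Firm→X; Hard→X.
Only (Soft, Y) has each player best-responding; Nash payoffs (9, 20).
Management earns 18 sequentially versus 20 at the Nash outcome: worse off.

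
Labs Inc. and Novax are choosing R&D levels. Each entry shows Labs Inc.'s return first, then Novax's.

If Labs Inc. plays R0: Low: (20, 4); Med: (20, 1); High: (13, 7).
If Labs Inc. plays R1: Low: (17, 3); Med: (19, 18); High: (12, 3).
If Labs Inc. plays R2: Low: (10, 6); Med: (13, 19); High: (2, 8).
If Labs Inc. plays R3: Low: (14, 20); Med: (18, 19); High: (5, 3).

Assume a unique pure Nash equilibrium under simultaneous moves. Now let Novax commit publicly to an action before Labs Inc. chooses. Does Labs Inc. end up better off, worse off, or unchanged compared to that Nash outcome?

unchanged

Work backward from Labs Inc.'s decision.
- Low → Labs Inc. plays R0 (best of 20, 17, 10, 14); Novax gets 4.
- Med → Labs Inc. plays R0 (best of 20, 19, 13, 18); Novax gets 1.
- High → Labs Inc. plays R0 (best of 13, 12, 2, 5); Novax gets 7.
Maximizing over 4, 1, 7, Novax chooses High. Subgame-perfect outcome: (R0, High) with payoffs (13, 7).
Now find the simultaneous Nash equilibrium.
Labs Inc.'s best replies: Low→R0; Med→R0; High→R0.
Novax's best replies: R0→High; R1→Med; R2→Med; R3→Low.
Only (R0, High) has each player best-responding; Nash payoffs (13, 7).
Labs Inc. earns 13 sequentially versus 13 at the Nash outcome: unchanged.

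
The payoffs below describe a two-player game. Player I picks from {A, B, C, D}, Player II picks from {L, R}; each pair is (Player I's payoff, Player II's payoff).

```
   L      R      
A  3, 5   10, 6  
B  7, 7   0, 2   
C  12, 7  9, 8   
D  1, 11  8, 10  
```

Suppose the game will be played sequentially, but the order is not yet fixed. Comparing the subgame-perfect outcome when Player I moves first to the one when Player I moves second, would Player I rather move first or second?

If Player I leads: Player II's best replies are A→R, B→L, C→R, D→L; Player I's induced payoffs 10, 7, 9, 1; outcome (A, R), payoffs (10, 6).
If Player II leads: Player I's best replies are L→C, R→A; Player II's induced payoffs 7, 6; outcome (C, L), payoffs (12, 7).
Player I gets 10 moving first and 12 moving second, so Player I prefers to move second.

second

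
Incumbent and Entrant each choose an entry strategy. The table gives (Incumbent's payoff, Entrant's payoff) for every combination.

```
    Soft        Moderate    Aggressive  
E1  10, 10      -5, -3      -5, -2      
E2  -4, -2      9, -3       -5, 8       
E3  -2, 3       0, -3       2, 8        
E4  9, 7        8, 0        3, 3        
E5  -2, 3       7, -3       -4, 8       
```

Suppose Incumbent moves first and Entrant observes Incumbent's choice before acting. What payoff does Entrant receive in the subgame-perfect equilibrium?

10

Backward induction with Incumbent moving first.
- E1 → Entrant plays Soft (best of 10, -3, -2); Incumbent gets 10.
- E2 → Entrant plays Aggressive (best of -2, -3, 8); Incumbent gets -5.
- E3 → Entrant plays Aggressive (best of 3, -3, 8); Incumbent gets 2.
- E4 → Entrant plays Soft (best of 7, 0, 3); Incumbent gets 9.
- E5 → Entrant plays Aggressive (best of 3, -3, 8); Incumbent gets -4.
Among 10, -5, 2, 9, -4, the best is 10 at E1. Subgame-perfect outcome: (E1, Soft) with payoffs (10, 10).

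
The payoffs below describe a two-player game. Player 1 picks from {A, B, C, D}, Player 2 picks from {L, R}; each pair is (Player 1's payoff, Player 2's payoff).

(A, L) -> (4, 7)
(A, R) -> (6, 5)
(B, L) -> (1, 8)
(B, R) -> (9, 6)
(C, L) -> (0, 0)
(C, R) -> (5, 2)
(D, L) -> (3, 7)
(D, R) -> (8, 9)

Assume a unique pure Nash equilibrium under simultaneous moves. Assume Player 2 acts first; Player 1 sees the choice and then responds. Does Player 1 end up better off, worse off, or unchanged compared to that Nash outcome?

unchanged

Work backward from Player 1's decision.
- L: BR = A, leader payoff 7.
- R: BR = B, leader payoff 6.
Player 2's induced payoffs are 7, 6, so Player 2 commits to L. Subgame-perfect outcome: (A, L) with payoffs (4, 7).
For the simultaneous game, intersect best replies.
Player 1's best replies: L→A; R→B.
Player 2's best replies: A→L; B→L; C→R; D→R.
The unique mutual best reply is (A, L), giving (4, 7).
Player 1 earns 4 sequentially versus 4 at the Nash outcome: unchanged.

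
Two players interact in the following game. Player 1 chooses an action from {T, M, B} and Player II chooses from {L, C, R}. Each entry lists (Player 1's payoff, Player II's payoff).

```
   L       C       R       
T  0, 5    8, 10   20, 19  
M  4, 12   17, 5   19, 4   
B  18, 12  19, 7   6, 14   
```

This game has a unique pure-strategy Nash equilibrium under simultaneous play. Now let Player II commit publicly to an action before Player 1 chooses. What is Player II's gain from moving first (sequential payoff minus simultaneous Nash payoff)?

0

Solve by backward induction (Player II leads).
- L: BR = B, leader payoff 12.
- C: BR = B, leader payoff 7.
- R: BR = T, leader payoff 19.
Maximizing over 12, 7, 19, Player II chooses R. Subgame-perfect outcome: (T, R) with payoffs (20, 19).
For the simultaneous game, intersect best replies.
Player 1's best replies: L→B; C→B; R→T.
Player II's best replies: T→R; M→L; B→R.
Only (T, R) has each player best-responding; Nash payoffs (20, 19).
Player II's commitment gain: 19 − 19 = 0.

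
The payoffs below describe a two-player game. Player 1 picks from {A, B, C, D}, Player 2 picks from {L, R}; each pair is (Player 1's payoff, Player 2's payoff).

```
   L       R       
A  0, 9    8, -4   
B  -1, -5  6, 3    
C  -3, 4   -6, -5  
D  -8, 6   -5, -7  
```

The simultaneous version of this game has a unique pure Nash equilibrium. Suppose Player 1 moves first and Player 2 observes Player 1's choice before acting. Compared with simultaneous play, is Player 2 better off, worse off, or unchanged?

worse off

Solve by backward induction (Player 1 leads).
- A → Player 2 plays L (best of 9, -4); Player 1 gets 0.
- B → Player 2 plays R (best of -5, 3); Player 1 gets 6.
- C → Player 2 plays L (best of 4, -5); Player 1 gets -3.
- D → Player 2 plays L (best of 6, -7); Player 1 gets -8.
Player 1's induced payoffs are 0, 6, -3, -8, so Player 1 commits to B. Subgame-perfect outcome: (B, R) with payoffs (6, 3).
Now find the simultaneous Nash equilibrium.
Player 1's best replies: L→A; R→A.
Player 2's best replies: A→L; B→R; C→L; D→L.
Only (A, L) has each player best-responding; Nash payoffs (0, 9).
Player 2 earns 3 sequentially versus 9 at the Nash outcome: worse off.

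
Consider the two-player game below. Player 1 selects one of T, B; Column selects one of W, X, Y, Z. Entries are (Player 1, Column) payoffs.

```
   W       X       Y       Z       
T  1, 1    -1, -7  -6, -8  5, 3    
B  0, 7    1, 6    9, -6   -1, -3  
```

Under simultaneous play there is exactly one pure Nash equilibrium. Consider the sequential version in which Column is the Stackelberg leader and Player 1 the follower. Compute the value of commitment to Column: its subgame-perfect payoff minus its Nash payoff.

3

Solve by backward induction (Column leads).
- W: BR = T, leader payoff 1.
- X: BR = B, leader payoff 6.
- Y: BR = B, leader payoff -6.
- Z: BR = T, leader payoff 3.
Maximizing over 1, 6, -6, 3, Column chooses X. Subgame-perfect outcome: (B, X) with payoffs (1, 6).
Under simultaneous play:
Player 1's best replies: W→T; X→B; Y→B; Z→T.
Column's best replies: T→Z; B→W.
The unique mutual best reply is (T, Z), giving (5, 3).
Column's commitment gain: 6 − 3 = 3.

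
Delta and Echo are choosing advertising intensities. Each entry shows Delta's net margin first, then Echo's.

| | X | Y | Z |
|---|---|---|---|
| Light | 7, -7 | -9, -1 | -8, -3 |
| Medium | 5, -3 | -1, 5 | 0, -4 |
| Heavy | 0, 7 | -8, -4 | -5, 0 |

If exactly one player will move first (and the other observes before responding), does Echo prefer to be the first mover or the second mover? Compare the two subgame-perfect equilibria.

second

If Delta leads: Echo's best replies are Light→Y, Medium→Y, Heavy→X; Delta's induced payoffs -9, -1, 0; outcome (Heavy, X), payoffs (0, 7).
If Echo leads: Delta's best replies are X→Light, Y→Medium, Z→Medium; Echo's induced payoffs -7, 5, -4; outcome (Medium, Y), payoffs (-1, 5).
Echo gets 5 moving first and 7 moving second, so Echo prefers to move second.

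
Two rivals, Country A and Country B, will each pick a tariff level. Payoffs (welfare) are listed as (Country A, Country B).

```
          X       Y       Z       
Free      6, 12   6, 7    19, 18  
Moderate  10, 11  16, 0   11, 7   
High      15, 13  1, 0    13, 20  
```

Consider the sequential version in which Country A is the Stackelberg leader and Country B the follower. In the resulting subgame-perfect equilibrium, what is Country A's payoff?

Backward induction with Country A moving first.
- Free: Country B compares 12, 7, 18 and picks Z; Country A would get 19.
- Moderate: Country B compares 11, 0, 7 and picks X; Country A would get 10.
- High: Country B compares 13, 0, 20 and picks Z; Country A would get 13.
Maximizing over 19, 10, 13, Country A chooses Free. Subgame-perfect outcome: (Free, Z) with payoffs (19, 18).

19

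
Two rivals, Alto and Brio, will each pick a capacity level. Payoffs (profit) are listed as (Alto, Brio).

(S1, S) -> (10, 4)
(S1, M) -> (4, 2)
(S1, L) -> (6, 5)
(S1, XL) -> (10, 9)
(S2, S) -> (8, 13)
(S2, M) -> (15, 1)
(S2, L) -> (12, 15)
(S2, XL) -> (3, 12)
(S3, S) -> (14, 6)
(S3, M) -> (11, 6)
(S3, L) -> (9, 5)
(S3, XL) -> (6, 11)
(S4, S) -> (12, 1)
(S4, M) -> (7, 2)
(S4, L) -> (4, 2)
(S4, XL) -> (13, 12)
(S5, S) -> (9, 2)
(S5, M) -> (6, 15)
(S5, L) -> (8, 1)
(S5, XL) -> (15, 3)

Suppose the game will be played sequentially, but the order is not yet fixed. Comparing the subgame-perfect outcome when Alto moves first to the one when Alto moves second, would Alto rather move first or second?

If Alto leads: Brio's best replies are S1→XL, S2→L, S3→XL, S4→XL, S5→M; Alto's induced payoffs 10, 12, 6, 13, 6; outcome (S4, XL), payoffs (13, 12).
If Brio leads: Alto's best replies are S→S3, M→S2, L→S2, XL→S5; Brio's induced payoffs 6, 1, 15, 3; outcome (S2, L), payoffs (12, 15).
Alto gets 13 moving first and 12 moving second, so Alto prefers to move first.

first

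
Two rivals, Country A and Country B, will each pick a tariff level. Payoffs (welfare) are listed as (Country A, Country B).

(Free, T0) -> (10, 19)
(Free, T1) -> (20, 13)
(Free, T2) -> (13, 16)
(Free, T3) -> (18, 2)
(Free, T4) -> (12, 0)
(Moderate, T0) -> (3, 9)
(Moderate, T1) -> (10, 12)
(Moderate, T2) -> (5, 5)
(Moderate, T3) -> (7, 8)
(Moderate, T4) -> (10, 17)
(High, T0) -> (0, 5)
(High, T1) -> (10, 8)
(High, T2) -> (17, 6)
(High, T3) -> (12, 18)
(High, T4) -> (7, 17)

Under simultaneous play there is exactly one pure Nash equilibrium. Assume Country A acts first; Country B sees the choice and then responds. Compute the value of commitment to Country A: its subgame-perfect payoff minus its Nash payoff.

2

Solve by backward induction (Country A leads).
- Free: BR = T0, leader payoff 10.
- Moderate: BR = T4, leader payoff 10.
- High: BR = T3, leader payoff 12.
Among 10, 10, 12, the best is 12 at High. Subgame-perfect outcome: (High, T3) with payoffs (12, 18).
For the simultaneous game, intersect best replies.
Country A's best replies: T0→Free; T1→Free; T2→High; T3→Free; T4→Free.
Country B's best replies: Free→T0; Moderate→T4; High→T3.
The unique mutual best reply is (Free, T0), giving (10, 19).
Country A's commitment gain: 12 − 10 = 2.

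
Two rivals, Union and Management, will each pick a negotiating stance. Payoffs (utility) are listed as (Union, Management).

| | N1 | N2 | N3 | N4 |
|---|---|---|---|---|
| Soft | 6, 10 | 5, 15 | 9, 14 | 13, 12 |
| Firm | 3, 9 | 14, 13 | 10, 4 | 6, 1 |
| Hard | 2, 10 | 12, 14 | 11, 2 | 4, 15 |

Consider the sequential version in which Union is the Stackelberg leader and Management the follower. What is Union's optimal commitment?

Firm

Solve by backward induction (Union leads).
- Soft → Management plays N2 (best of 10, 15, 14, 12); Union gets 5.
- Firm → Management plays N2 (best of 9, 13, 4, 1); Union gets 14.
- Hard → Management plays N4 (best of 10, 14, 2, 15); Union gets 4.
Maximizing over 5, 14, 4, Union chooses Firm. Subgame-perfect outcome: (Firm, N2) with payoffs (14, 13).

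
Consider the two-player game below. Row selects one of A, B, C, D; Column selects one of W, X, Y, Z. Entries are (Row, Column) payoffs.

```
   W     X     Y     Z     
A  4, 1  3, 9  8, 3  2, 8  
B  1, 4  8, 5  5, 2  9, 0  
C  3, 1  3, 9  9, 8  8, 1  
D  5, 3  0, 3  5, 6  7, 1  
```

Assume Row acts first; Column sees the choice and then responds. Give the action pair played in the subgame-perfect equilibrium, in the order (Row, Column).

(B, X)

Solve by backward induction (Row leads).
- A: BR = X, leader payoff 3.
- B: BR = X, leader payoff 8.
- C: BR = X, leader payoff 3.
- D: BR = Y, leader payoff 5.
Row's induced payoffs are 3, 8, 3, 5, so Row commits to B. Subgame-perfect outcome: (B, X) with payoffs (8, 5).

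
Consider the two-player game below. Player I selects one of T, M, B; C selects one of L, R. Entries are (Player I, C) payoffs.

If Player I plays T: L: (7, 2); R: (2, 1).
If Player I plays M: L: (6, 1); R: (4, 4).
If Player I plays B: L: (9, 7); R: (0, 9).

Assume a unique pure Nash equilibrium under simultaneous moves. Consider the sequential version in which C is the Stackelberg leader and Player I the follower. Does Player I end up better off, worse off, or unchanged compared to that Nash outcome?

better off

Player I best-responds to each possible C move:
- L: Player I compares 7, 6, 9 and picks B; C would get 7.
- R: Player I compares 2, 4, 0 and picks M; C would get 4.
Among 7, 4, the best is 7 at L. Subgame-perfect outcome: (B, L) with payoffs (9, 7).
Now find the simultaneous Nash equilibrium.
Player I's best replies: L→B; R→M.
C's best replies: T→L; M→R; B→R.
Only (M, R) has each player best-responding; Nash payoffs (4, 4).
Player I earns 9 sequentially versus 4 at the Nash outcome: better off.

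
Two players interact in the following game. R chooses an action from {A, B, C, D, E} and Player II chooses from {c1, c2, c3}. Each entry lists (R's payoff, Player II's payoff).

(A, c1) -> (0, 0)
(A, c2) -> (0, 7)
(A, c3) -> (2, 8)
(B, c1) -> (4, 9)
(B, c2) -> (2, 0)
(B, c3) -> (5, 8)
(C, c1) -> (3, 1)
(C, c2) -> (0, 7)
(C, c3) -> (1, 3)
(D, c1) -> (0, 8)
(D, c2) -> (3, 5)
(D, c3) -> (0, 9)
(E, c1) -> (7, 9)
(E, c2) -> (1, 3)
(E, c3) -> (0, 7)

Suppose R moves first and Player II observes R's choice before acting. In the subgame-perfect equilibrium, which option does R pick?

Solve by backward induction (R leads).
- A → Player II plays c3 (best of 0, 7, 8); R gets 2.
- B → Player II plays c1 (best of 9, 0, 8); R gets 4.
- C → Player II plays c2 (best of 1, 7, 3); R gets 0.
- D → Player II plays c3 (best of 8, 5, 9); R gets 0.
- E → Player II plays c1 (best of 9, 3, 7); R gets 7.
Among 2, 4, 0, 0, 7, the best is 7 at E. Subgame-perfect outcome: (E, c1) with payoffs (7, 9).

E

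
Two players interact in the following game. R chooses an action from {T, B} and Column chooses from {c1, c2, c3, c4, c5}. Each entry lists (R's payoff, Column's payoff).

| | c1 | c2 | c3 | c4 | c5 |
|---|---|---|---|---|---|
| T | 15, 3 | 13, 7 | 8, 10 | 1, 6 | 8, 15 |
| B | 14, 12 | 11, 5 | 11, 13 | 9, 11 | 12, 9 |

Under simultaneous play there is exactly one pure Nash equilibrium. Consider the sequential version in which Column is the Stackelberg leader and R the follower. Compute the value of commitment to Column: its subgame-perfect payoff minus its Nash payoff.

R best-responds to each possible Column move:
- c1: R compares 15, 14 and picks T; Column would get 3.
- c2: R compares 13, 11 and picks T; Column would get 7.
- c3: R compares 8, 11 and picks B; Column would get 13.
- c4: R compares 1, 9 and picks B; Column would get 11.
- c5: R compares 8, 12 and picks B; Column would get 9.
Column's induced payoffs are 3, 7, 13, 11, 9, so Column commits to c3. Subgame-perfect outcome: (B, c3) with payoffs (11, 13).
Under simultaneous play:
R's best replies: c1→T; c2→T; c3→B; c4→B; c5→B.
Column's best replies: T→c5; B→c3.
The unique mutual best reply is (B, c3), giving (11, 13).
Column's commitment gain: 13 − 13 = 0.

0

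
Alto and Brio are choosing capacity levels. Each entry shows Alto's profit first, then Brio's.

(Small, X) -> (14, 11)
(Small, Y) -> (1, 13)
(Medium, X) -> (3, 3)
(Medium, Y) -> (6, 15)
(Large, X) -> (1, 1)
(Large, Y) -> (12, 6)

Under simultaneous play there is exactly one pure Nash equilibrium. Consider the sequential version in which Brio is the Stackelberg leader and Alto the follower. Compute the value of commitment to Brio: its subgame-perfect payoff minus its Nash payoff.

5

Solve by backward induction (Brio leads).
- X: Alto compares 14, 3, 1 and picks Small; Brio would get 11.
- Y: Alto compares 1, 6, 12 and picks Large; Brio would get 6.
Brio's induced payoffs are 11, 6, so Brio commits to X. Subgame-perfect outcome: (Small, X) with payoffs (14, 11).
For the simultaneous game, intersect best replies.
Alto's best replies: X→Small; Y→Large.
Brio's best replies: Small→Y; Medium→Y; Large→Y.
Only (Large, Y) has each player best-responding; Nash payoffs (12, 6).
Brio's commitment gain: 11 − 6 = 5.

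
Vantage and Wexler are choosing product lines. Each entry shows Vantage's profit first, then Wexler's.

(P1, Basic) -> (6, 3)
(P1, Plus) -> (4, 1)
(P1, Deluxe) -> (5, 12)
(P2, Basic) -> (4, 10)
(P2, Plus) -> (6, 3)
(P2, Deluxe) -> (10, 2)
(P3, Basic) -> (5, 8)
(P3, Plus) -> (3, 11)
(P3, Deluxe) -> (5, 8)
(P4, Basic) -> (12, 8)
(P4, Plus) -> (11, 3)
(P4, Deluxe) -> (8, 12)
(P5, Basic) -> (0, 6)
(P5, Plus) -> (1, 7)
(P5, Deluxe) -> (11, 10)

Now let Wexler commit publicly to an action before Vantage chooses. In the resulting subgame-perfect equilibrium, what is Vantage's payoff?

Solve by backward induction (Wexler leads).
- Basic: BR = P4, leader payoff 8.
- Plus: BR = P4, leader payoff 3.
- Deluxe: BR = P5, leader payoff 10.
Wexler's induced payoffs are 8, 3, 10, so Wexler commits to Deluxe. Subgame-perfect outcome: (P5, Deluxe) with payoffs (11, 10).

11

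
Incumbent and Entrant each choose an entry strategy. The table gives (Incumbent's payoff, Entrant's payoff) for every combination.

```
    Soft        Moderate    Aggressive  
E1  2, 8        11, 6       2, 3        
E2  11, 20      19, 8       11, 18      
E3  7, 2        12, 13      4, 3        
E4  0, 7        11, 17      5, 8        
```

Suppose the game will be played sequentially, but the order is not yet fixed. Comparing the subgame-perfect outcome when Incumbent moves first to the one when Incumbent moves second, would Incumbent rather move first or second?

first

If Incumbent leads: Entrant's best replies are E1→Soft, E2→Soft, E3→Moderate, E4→Moderate; Incumbent's induced payoffs 2, 11, 12, 11; outcome (E3, Moderate), payoffs (12, 13).
If Entrant leads: Incumbent's best replies are Soft→E2, Moderate→E2, Aggressive→E2; Entrant's induced payoffs 20, 8, 18; outcome (E2, Soft), payoffs (11, 20).
Incumbent gets 12 moving first and 11 moving second, so Incumbent prefers to move first.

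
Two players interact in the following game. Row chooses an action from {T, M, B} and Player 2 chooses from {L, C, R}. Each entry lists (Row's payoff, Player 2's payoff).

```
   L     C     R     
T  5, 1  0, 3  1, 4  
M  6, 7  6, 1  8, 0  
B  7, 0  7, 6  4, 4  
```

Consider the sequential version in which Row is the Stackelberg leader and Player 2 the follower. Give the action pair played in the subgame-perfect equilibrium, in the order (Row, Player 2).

(B, C)

Work backward from Player 2's decision.
- T: Player 2 compares 1, 3, 4 and picks R; Row would get 1.
- M: Player 2 compares 7, 1, 0 and picks L; Row would get 6.
- B: Player 2 compares 0, 6, 4 and picks C; Row would get 7.
Row's induced payoffs are 1, 6, 7, so Row commits to B. Subgame-perfect outcome: (B, C) with payoffs (7, 6).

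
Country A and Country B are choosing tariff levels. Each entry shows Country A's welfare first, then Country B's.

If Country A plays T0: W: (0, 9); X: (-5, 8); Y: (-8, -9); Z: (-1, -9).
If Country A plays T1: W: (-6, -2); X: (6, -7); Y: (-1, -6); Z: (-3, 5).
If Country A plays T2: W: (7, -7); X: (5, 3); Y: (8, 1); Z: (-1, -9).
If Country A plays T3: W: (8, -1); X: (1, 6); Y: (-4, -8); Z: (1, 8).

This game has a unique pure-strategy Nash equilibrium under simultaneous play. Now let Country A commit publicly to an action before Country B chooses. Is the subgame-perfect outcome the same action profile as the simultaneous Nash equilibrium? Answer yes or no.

Backward induction with Country A moving first.
- T0: BR = W, leader payoff 0.
- T1: BR = Z, leader payoff -3.
- T2: BR = X, leader payoff 5.
- T3: BR = Z, leader payoff 1.
Country A's induced payoffs are 0, -3, 5, 1, so Country A commits to T2. Subgame-perfect outcome: (T2, X) with payoffs (5, 3).
For the simultaneous game, intersect best replies.
Country A's best replies: W→T3; X→T1; Y→T2; Z→T3.
Country B's best replies: T0→W; T1→Z; T2→X; T3→Z.
Only (T3, Z) has each player best-responding; Nash payoffs (1, 8).
Sequential outcome (T2, X) differs from the Nash profile (T3, Z).

no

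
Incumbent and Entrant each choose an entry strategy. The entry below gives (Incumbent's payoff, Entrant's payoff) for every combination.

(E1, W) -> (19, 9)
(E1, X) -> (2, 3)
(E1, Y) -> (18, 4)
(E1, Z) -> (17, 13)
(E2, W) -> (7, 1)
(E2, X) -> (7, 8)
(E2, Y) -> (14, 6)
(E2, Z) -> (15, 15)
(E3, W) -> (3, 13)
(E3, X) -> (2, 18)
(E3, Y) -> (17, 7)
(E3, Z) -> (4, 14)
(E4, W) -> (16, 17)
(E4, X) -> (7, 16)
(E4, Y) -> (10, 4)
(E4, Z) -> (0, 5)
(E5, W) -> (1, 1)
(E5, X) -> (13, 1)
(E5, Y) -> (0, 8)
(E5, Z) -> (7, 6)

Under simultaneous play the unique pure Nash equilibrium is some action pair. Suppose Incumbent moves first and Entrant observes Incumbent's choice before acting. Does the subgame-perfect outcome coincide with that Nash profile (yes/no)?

yes

Work backward from Entrant's decision.
- E1: BR = Z, leader payoff 17.
- E2: BR = Z, leader payoff 15.
- E3: BR = X, leader payoff 2.
- E4: BR = W, leader payoff 16.
- E5: BR = Y, leader payoff 0.
Maximizing over 17, 15, 2, 16, 0, Incumbent chooses E1. Subgame-perfect outcome: (E1, Z) with payoffs (17, 13).
Under simultaneous play:
Incumbent's best replies: W→E1; X→E5; Y→E1; Z→E1.
Entrant's best replies: E1→Z; E2→Z; E3→X; E4→W; E5→Y.
The unique mutual best reply is (E1, Z), giving (17, 13).
Sequential outcome (E1, Z) coincides with the Nash profile (E1, Z).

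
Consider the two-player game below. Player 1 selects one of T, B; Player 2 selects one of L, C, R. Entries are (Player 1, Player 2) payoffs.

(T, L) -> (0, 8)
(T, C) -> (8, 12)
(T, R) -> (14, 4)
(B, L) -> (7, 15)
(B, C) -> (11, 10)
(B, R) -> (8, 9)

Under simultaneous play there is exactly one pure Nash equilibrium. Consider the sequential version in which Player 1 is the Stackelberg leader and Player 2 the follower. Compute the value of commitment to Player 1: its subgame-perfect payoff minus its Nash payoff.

Solve by backward induction (Player 1 leads).
- T → Player 2 plays C (best of 8, 12, 4); Player 1 gets 8.
- B → Player 2 plays L (best of 15, 10, 9); Player 1 gets 7.
Among 8, 7, the best is 8 at T. Subgame-perfect outcome: (T, C) with payoffs (8, 12).
Under simultaneous play:
Player 1's best replies: L→B; C→B; R→T.
Player 2's best replies: T→C; B→L.
The unique mutual best reply is (B, L), giving (7, 15).
Player 1's commitment gain: 8 − 7 = 1.

1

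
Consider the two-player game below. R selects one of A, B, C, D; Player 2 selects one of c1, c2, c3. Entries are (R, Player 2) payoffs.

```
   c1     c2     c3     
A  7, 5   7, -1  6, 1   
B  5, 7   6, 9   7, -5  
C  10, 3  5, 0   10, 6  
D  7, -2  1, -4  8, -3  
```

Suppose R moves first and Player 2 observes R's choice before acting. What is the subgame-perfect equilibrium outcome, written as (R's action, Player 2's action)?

(C, c3)

Work backward from Player 2's decision.
- A: Player 2 compares 5, -1, 1 and picks c1; R would get 7.
- B: Player 2 compares 7, 9, -5 and picks c2; R would get 6.
- C: Player 2 compares 3, 0, 6 and picks c3; R would get 10.
- D: Player 2 compares -2, -4, -3 and picks c1; R would get 7.
Maximizing over 7, 6, 10, 7, R chooses C. Subgame-perfect outcome: (C, c3) with payoffs (10, 6).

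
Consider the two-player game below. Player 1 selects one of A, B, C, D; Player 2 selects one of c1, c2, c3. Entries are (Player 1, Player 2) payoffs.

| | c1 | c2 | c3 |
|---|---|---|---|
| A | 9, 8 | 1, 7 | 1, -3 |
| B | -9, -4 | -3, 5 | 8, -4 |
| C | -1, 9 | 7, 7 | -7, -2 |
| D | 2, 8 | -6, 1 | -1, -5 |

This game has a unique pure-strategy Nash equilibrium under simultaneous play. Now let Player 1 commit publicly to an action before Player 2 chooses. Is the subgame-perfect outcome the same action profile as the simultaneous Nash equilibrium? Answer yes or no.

yes

Solve by backward induction (Player 1 leads).
- A: Player 2 compares 8, 7, -3 and picks c1; Player 1 would get 9.
- B: Player 2 compares -4, 5, -4 and picks c2; Player 1 would get -3.
- C: Player 2 compares 9, 7, -2 and picks c1; Player 1 would get -1.
- D: Player 2 compares 8, 1, -5 and picks c1; Player 1 would get 2.
Among 9, -3, -1, 2, the best is 9 at A. Subgame-perfect outcome: (A, c1) with payoffs (9, 8).
Under simultaneous play:
Player 1's best replies: c1→A; c2→C; c3→B.
Player 2's best replies: A→c1; B→c2; C→c1; D→c1.
The unique mutual best reply is (A, c1), giving (9, 8).
Sequential outcome (A, c1) coincides with the Nash profile (A, c1).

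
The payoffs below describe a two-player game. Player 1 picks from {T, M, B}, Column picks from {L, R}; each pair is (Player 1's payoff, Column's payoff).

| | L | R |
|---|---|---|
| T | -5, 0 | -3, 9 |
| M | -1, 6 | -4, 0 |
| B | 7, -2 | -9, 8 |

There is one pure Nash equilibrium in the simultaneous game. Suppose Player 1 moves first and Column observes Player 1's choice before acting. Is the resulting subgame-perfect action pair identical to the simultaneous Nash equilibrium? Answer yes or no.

no

Column best-responds to each possible Player 1 move:
- T: BR = R, leader payoff -3.
- M: BR = L, leader payoff -1.
- B: BR = R, leader payoff -9.
Maximizing over -3, -1, -9, Player 1 chooses M. Subgame-perfect outcome: (M, L) with payoffs (-1, 6).
Under simultaneous play:
Player 1's best replies: L→B; R→T.
Column's best replies: T→R; M→L; B→R.
The unique mutual best reply is (T, R), giving (-3, 9).
Sequential outcome (M, L) differs from the Nash profile (T, R).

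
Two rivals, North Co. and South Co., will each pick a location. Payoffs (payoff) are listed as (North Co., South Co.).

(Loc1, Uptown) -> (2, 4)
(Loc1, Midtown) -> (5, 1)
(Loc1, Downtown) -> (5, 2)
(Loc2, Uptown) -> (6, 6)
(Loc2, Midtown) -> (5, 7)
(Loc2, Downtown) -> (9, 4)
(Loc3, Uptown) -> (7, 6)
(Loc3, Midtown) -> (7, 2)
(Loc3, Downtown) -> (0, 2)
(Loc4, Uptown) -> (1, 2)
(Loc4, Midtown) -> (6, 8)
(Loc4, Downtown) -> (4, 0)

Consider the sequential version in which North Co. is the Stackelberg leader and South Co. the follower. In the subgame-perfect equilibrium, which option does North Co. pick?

South Co. best-responds to each possible North Co. move:
- Loc1 → South Co. plays Uptown (best of 4, 1, 2); North Co. gets 2.
- Loc2 → South Co. plays Midtown (best of 6, 7, 4); North Co. gets 5.
- Loc3 → South Co. plays Uptown (best of 6, 2, 2); North Co. gets 7.
- Loc4 → South Co. plays Midtown (best of 2, 8, 0); North Co. gets 6.
Maximizing over 2, 5, 7, 6, North Co. chooses Loc3. Subgame-perfect outcome: (Loc3, Uptown) with payoffs (7, 6).

Loc3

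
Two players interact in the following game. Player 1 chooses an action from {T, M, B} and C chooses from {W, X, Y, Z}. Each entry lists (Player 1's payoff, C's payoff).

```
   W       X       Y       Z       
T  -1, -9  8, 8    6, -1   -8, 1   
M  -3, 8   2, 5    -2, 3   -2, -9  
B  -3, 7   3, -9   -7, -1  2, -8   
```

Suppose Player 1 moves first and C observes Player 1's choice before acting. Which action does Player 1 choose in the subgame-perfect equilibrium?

T

Work backward from C's decision.
- T: BR = X, leader payoff 8.
- M: BR = W, leader payoff -3.
- B: BR = W, leader payoff -3.
Maximizing over 8, -3, -3, Player 1 chooses T. Subgame-perfect outcome: (T, X) with payoffs (8, 8).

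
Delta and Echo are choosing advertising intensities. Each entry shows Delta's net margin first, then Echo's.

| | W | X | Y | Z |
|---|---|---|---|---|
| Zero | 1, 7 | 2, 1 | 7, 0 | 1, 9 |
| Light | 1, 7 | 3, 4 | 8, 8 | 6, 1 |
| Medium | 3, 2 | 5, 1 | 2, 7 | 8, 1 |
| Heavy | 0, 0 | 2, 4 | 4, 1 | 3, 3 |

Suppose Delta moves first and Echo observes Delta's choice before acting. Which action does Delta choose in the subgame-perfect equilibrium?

Light

Work backward from Echo's decision.
- Zero: BR = Z, leader payoff 1.
- Light: BR = Y, leader payoff 8.
- Medium: BR = Y, leader payoff 2.
- Heavy: BR = X, leader payoff 2.
Delta's induced payoffs are 1, 8, 2, 2, so Delta commits to Light. Subgame-perfect outcome: (Light, Y) with payoffs (8, 8).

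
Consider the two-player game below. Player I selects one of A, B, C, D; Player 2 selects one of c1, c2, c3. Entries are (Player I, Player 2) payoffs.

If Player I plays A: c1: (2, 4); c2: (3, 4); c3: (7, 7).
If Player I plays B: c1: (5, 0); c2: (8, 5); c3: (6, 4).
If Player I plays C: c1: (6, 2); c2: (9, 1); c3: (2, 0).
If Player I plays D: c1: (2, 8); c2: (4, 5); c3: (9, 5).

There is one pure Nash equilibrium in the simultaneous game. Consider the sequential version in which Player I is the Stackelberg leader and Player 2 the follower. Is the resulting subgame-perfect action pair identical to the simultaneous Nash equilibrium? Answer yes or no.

no

Solve by backward induction (Player I leads).
- A → Player 2 plays c3 (best of 4, 4, 7); Player I gets 7.
- B → Player 2 plays c2 (best of 0, 5, 4); Player I gets 8.
- C → Player 2 plays c1 (best of 2, 1, 0); Player I gets 6.
- D → Player 2 plays c1 (best of 8, 5, 5); Player I gets 2.
Player I's induced payoffs are 7, 8, 6, 2, so Player I commits to B. Subgame-perfect outcome: (B, c2) with payoffs (8, 5).
Under simultaneous play:
Player I's best replies: c1→C; c2→C; c3→D.
Player 2's best replies: A→c3; B→c2; C→c1; D→c1.
The unique mutual best reply is (C, c1), giving (6, 2).
Sequential outcome (B, c2) differs from the Nash profile (C, c1).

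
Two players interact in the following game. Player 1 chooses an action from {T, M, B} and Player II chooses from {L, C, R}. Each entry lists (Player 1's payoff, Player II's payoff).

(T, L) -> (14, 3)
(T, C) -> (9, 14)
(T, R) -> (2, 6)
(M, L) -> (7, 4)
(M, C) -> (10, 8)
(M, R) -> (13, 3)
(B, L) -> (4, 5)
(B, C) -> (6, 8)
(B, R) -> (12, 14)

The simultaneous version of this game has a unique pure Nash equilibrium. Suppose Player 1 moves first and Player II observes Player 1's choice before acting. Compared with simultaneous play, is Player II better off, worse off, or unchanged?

Work backward from Player II's decision.
- T: Player II compares 3, 14, 6 and picks C; Player 1 would get 9.
- M: Player II compares 4, 8, 3 and picks C; Player 1 would get 10.
- B: Player II compares 5, 8, 14 and picks R; Player 1 would get 12.
Among 9, 10, 12, the best is 12 at B. Subgame-perfect outcome: (B, R) with payoffs (12, 14).
Under simultaneous play:
Player 1's best replies: L→T; C→M; R→M.
Player II's best replies: T→C; M→C; B→R.
Only (M, C) has each player best-responding; Nash payoffs (10, 8).
Player II earns 14 sequentially versus 8 at the Nash outcome: better off.

better off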